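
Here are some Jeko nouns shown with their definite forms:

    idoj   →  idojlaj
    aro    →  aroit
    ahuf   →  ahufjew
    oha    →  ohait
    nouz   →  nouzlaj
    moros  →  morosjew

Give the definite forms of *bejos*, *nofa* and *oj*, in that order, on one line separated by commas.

bejosjew, nofait, ojlaj

Looking at the final sound of each stem: -jew when the stem ends in a voiceless consonant (*ahuf*, *moros*); -laj when the stem ends in a voiced consonant (*idoj*, *nouz*); -it when the stem ends in a vowel (*aro*, *oha*).
*bejos*: final sound = /s/, a voiceless consonant → -jew → *bejosjew*.
*nofa*: final sound = /a/, a vowel → -it → *nofait*.
Since the final sound of *oj* is /j/ (a voiced consonant), it takes -laj, giving *ojlaj*.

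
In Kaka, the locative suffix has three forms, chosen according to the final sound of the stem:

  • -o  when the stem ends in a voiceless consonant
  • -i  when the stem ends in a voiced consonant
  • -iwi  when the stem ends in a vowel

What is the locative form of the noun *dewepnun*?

*dewepnun*: final sound = /n/, a voiced consonant → -i → *dewepnuni*.

dewepnuni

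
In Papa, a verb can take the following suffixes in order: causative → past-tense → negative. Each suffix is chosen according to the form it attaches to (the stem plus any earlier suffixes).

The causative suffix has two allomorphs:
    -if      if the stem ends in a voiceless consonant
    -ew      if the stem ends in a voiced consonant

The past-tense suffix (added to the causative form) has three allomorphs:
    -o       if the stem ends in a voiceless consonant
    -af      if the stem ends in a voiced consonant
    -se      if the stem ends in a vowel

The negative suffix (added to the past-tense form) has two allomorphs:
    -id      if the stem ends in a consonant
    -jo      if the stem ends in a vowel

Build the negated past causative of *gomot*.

*gomot*: final consonant = /t/, voiceless → -if → *gomotif*.
The causative form *gomotif*: final sound = /f/, a voiceless consonant → -o → *gomotifo*.
The past-tense form *gomotifo* — final sound /o/ (a vowel) → -jo → *gomotifojo*.

gomotifojo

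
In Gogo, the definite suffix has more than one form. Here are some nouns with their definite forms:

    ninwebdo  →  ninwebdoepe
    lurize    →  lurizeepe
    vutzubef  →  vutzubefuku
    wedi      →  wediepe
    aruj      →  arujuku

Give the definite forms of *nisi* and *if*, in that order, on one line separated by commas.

The alternation tracks the final sound of the stem — -uku when the stem ends in a consonant (*vutzubef*, *aruj*); -epe when the stem ends in a vowel (*ninwebdo*, *lurize*, *wedi*).
The final sound of *nisi* is /i/, which is a vowel, so the suffix is -epe, giving *nisiepe*.
Since the final sound of *if* is /f/ (a consonant), it takes -uku, giving *ifuku*.

nisiepe, ifuku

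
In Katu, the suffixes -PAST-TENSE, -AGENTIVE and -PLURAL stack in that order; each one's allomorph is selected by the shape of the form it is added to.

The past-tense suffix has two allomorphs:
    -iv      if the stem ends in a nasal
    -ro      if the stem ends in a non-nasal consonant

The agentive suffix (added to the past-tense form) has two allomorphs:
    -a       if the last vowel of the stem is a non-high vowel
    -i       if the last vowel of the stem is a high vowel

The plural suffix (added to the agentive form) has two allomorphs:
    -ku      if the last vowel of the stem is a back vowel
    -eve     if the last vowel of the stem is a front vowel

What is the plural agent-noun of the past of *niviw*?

niviwroaku

Since the final consonant of *niviw* is /w/ (non-nasal), it takes -ro, giving *niviwro*.
The past-tense form *niviwro*: last vowel = /o/, a non-high vowel → -a → *niviwroa*.
The agentive form *niviwroa* — last vowel /a/ (a back vowel) → -ku → *niviwroaku*.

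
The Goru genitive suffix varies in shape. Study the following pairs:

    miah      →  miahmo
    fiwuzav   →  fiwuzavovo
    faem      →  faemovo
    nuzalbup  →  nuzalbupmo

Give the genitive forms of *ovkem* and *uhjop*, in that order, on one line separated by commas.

Looking at the final consonant of each stem: -mo when the stem ends in a voiceless consonant (*miah*, *nuzalbup*); -ovo when the stem ends in a voiced consonant (*fiwuzav*, *faem*).
Since the final consonant of *ovkem* is /m/ (voiced), it takes -ovo, giving *ovkemovo*.
*uhjop* — final consonant /p/ (voiceless) → -mo → *uhjopmo*.

ovkemovo, uhjopmo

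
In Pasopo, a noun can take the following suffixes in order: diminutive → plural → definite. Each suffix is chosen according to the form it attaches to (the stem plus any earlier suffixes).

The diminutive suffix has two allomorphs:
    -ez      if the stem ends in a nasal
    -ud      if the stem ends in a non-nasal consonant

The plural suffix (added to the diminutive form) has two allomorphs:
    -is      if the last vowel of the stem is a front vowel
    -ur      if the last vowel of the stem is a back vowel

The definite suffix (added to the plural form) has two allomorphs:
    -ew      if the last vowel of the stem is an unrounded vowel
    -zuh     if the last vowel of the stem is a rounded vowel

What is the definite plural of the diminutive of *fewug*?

*fewug* — final consonant /g/ (non-nasal) → -ud → *fewugud*.
The diminutive form *fewugud*: last vowel = /u/, a back vowel → -ur → *fewugudur*.
The plural form *fewugudur*: last vowel = /u/, a rounded vowel → -zuh → *fewugudurzuh*.

fewugudurzuh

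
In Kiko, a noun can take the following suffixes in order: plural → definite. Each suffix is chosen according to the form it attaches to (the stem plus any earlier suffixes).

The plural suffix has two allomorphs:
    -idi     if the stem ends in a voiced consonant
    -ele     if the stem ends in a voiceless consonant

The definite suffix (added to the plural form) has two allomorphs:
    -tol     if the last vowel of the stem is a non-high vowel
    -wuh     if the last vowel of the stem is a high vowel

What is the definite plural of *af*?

afeletol

Since the final consonant of *af* is /f/ (voiceless), it takes -ele, giving *afele*.
The plural form *afele* — last vowel /e/ (a non-high vowel) → -tol → *afeletol*.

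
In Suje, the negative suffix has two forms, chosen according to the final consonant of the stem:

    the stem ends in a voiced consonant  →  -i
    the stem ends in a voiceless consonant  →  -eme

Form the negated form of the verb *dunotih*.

Since the final consonant of *dunotih* is /h/ (voiceless), it takes -eme, giving *dunotiheme*.

dunotiheme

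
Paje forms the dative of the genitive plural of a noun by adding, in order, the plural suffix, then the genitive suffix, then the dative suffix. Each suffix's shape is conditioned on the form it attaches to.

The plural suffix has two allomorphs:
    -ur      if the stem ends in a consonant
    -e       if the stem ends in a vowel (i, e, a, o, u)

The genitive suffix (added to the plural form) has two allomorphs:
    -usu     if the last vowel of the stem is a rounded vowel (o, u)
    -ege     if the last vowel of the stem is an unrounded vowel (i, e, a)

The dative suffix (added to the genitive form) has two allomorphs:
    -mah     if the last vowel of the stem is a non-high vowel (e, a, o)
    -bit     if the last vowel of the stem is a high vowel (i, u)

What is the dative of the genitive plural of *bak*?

bakurusubit

*bak*: final sound = /k/, a consonant → -ur → *bakur*.
The plural form *bakur*: last vowel = /u/, a rounded vowel → -usu → *bakurusu*.
The last vowel of the genitive form *bakurusu* is /u/, which is a high vowel, so the dative suffix is -bit, giving *bakurusubit*.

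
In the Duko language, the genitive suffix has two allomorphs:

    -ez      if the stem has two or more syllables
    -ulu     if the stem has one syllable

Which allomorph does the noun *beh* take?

-ulu

*beh* (one syllable) → -ulu.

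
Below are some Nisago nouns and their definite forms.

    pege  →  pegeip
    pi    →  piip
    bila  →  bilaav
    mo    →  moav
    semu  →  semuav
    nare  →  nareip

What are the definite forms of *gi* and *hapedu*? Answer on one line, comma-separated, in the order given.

The pattern is front/back vowel harmony: -ip when the last vowel of the stem is a front vowel (*pege*, *pi*, *nare*); -av when the last vowel of the stem is a back vowel (*bila*, *mo*, *semu*).
*gi*: last vowel = /i/, a front vowel → -ip → *giip*.
The last vowel of *hapedu* is /u/, which is a back vowel, so the suffix is -av, giving *hapeduav*.

giip, hapeduav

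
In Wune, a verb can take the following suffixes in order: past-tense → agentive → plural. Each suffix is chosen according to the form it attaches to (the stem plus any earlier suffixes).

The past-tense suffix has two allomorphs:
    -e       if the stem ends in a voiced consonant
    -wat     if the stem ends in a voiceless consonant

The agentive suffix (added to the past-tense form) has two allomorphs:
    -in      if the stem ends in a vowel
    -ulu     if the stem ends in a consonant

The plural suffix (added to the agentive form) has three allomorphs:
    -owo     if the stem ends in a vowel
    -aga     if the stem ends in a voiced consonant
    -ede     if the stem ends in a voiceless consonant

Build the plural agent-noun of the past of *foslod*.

*foslod*: final consonant = /d/, voiced → -e → *foslode*.
The past-tense form *foslode*: final sound = /e/, a vowel → -in → *foslodein*.
Since the final sound of the agentive form *foslodein* is /n/ (a voiced consonant), it takes -aga, giving *foslodeinaga*.

foslodeinaga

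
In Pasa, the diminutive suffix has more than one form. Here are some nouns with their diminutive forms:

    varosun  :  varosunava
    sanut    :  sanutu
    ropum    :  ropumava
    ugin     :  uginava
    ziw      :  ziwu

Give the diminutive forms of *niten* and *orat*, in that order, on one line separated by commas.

The alternation tracks the final consonant of the stem — -ava when the stem ends in a nasal (*varosun*, *ropum*, *ugin*); -u when the stem ends in a non-nasal consonant (*sanut*, *ziw*).
Since the final consonant of *niten* is /n/ (a nasal), it takes -ava, giving *nitenava*.
Since the final consonant of *orat* is /t/ (non-nasal), it takes -u, giving *oratu*.

nitenava, oratu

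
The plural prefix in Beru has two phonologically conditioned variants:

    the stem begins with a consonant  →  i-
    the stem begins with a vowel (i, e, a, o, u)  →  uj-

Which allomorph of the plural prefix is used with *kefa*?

Since the first sound of *kefa* is /k/ (a consonant), it takes i-.

i-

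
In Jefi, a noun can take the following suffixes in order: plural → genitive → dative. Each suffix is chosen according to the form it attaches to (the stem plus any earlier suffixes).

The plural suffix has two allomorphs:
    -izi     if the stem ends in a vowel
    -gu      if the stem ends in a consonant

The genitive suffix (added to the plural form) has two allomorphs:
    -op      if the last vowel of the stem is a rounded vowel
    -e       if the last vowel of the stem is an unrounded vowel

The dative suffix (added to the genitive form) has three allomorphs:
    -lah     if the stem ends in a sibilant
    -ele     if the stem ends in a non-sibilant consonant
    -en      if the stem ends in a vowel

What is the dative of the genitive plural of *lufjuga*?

Since the final sound of *lufjuga* is /a/ (a vowel), it takes -izi, giving *lufjugaizi*.
The plural form *lufjugaizi*: last vowel = /i/, an unrounded vowel → -e → *lufjugaizie*.
The genitive form *lufjugaizie*: final sound = /e/, a vowel → -en → *lufjugaizieen*.

lufjugaizieen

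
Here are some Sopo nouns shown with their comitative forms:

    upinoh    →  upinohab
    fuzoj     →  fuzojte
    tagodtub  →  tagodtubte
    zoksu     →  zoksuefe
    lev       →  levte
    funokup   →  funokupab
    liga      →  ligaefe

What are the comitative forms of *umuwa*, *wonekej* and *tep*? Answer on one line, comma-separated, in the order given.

Looking at the final sound of each stem: -ab when the stem ends in a voiceless consonant (*upinoh*, *funokup*); -te when the stem ends in a voiced consonant (*fuzoj*, *tagodtub*, *lev*); -efe when the stem ends in a vowel (*zoksu*, *liga*).
*umuwa*: final sound = /a/, a vowel → -efe → *umuwaefe*.
The final sound of *wonekej* is /j/, which is a voiced consonant, so the suffix is -te, giving *wonekejte*.
The final sound of *tep* is /p/, which is a voiceless consonant, so the suffix is -ab, giving *tepab*.

umuwaefe, wonekejte, tepab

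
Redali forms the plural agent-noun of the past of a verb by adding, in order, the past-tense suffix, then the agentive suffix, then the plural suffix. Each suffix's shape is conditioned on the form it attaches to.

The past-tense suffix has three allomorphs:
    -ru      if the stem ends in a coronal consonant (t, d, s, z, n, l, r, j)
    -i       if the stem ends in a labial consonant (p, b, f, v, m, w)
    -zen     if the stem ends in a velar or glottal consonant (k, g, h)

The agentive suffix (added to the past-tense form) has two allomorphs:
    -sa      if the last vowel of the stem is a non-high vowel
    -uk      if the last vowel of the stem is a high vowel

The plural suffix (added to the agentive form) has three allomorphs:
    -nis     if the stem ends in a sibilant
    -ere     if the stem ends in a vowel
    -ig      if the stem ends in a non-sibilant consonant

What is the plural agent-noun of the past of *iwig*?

*iwig* — final consonant /g/ (velar/glottal) → -zen → *iwigzen*.
Since the last vowel of the past-tense form *iwigzen* is /e/ (a non-high vowel), it takes -sa, giving *iwigzensa*.
The agentive form *iwigzensa* — final sound /a/ (a vowel) → -ere → *iwigzensaere*.

iwigzensaere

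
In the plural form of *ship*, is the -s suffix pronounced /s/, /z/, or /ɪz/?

/s/

The stem *ship* ends in a voiceless non-sibilant consonant.
The plural suffix surfaces as /ɪz/ after sibilants, /s/ after other voiceless consonants, and /z/ after other voiced sounds.
So the plural -s on *ship* is pronounced /s/.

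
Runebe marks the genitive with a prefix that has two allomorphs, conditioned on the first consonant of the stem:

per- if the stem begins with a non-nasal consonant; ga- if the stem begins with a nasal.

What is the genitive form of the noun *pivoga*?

perpivoga

Since the first consonant of *pivoga* is /p/ (non-nasal), it takes per-, giving *perpivoga*.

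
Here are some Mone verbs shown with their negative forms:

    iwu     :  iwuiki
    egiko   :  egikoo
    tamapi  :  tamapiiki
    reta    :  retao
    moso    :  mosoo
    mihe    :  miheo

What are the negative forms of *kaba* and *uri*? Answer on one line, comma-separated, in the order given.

kabao, uriiki

The pattern is height harmony: -iki when the last vowel of the stem is a high vowel (*iwu*, *tamapi*); -o when the last vowel of the stem is a non-high vowel (*egiko*, *reta*, *moso*, *mihe*).
*kaba*: last vowel = /a/, a non-high vowel → -o → *kabao*.
*uri*: last vowel = /i/, a high vowel → -iki → *uriiki*.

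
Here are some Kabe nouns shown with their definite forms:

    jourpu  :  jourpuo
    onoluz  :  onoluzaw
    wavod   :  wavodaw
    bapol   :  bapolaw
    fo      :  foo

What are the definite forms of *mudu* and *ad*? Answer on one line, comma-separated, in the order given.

muduo, adaw

The suffix is conditioned by the final sound: -aw when the stem ends in a consonant (*onoluz*, *wavod*, *bapol*); -o when the stem ends in a vowel (*jourpu*, *fo*).
Since the final sound of *mudu* is /u/ (a vowel), it takes -o, giving *muduo*.
*ad*: final sound = /d/, a consonant → -aw → *adaw*.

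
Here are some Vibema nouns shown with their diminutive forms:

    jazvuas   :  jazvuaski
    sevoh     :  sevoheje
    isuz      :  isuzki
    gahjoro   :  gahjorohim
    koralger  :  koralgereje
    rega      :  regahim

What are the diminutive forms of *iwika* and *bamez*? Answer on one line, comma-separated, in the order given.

iwikahim, bamezki

The suffix is conditioned by the final sound: -ki when the stem ends in a sibilant (*jazvuas*, *isuz*); -eje when the stem ends in a non-sibilant consonant (*sevoh*, *koralger*); -him when the stem ends in a vowel (*gahjoro*, *rega*).
Since the final sound of *iwika* is /a/ (a vowel), it takes -him, giving *iwikahim*.
*bamez* — final sound /z/ (a sibilant) → -ki → *bamezki*.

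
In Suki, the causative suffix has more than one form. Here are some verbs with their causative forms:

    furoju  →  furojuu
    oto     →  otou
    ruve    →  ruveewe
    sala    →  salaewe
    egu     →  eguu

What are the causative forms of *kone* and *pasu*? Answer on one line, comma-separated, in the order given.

The pattern is rounding harmony: -u when the last vowel of the stem is a rounded vowel (*furoju*, *oto*, *egu*); -ewe when the last vowel of the stem is an unrounded vowel (*ruve*, *sala*).
Since the last vowel of *kone* is /e/ (an unrounded vowel), it takes -ewe, giving *koneewe*.
*pasu*: last vowel = /u/, a rounded vowel → -u → *pasuu*.

koneewe, pasuu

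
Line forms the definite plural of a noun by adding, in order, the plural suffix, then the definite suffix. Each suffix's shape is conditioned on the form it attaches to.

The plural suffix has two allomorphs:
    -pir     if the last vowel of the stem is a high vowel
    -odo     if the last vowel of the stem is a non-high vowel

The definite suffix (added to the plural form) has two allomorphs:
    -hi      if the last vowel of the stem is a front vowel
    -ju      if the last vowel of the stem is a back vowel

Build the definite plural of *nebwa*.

*nebwa*: last vowel = /a/, a non-high vowel → -odo → *nebwaodo*.
The last vowel of the plural form *nebwaodo* is /o/, which is a back vowel, so the definite suffix is -ju, giving *nebwaodoju*.

nebwaodoju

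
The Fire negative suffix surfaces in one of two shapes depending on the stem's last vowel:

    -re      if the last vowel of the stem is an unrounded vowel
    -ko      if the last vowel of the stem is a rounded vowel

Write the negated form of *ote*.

*ote*: last vowel = /e/, an unrounded vowel → -re → *otere*.

otere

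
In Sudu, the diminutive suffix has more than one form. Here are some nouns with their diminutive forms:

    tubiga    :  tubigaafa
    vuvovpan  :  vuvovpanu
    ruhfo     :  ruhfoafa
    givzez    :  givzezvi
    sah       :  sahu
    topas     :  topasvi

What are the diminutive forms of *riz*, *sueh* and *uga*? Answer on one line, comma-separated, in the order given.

rizvi, suehu, ugaafa

The suffix is conditioned by the final sound: -vi when the stem ends in a sibilant (*givzez*, *topas*); -u when the stem ends in a non-sibilant consonant (*vuvovpan*, *sah*); -afa when the stem ends in a vowel (*tubiga*, *ruhfo*).
Since the final sound of *riz* is /z/ (a sibilant), it takes -vi, giving *rizvi*.
The final sound of *sueh* is /h/, which is a non-sibilant consonant, so the suffix is -u, giving *suehu*.
*uga*: final sound = /a/, a vowel → -afa → *ugaafa*.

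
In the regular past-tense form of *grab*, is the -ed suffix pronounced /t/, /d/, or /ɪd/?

The stem *grab* ends in a voiced sound other than /d/.
The -ed suffix is realized as /ɪd/ after /t, d/; as /t/ after other voiceless consonants; and as /d/ after other voiced sounds.
So -ed on *grab* is pronounced /d/.

/d/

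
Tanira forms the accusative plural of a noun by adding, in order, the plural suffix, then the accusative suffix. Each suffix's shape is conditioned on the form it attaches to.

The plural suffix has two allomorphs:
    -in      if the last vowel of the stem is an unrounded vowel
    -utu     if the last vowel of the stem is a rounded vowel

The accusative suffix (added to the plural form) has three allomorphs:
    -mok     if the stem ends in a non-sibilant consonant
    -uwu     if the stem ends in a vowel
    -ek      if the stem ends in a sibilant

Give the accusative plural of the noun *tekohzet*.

*tekohzet* — last vowel /e/ (an unrounded vowel) → -in → *tekohzetin*.
Since the final sound of the plural form *tekohzetin* is /n/ (a non-sibilant consonant), it takes -mok, giving *tekohzetinmok*.

tekohzetinmok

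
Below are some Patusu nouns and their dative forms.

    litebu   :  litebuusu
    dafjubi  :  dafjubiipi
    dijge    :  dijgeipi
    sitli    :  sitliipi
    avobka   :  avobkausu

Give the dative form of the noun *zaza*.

zazausu

The alternation tracks the last vowel of the stem — -ipi when the last vowel of the stem is a front vowel (*dafjubi*, *dijge*, *sitli*); -usu when the last vowel of the stem is a back vowel (*litebu*, *avobka*).
*zaza* — last vowel /a/ (a back vowel) → -usu → *zazausu*.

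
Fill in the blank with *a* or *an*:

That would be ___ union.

The indefinite article is chosen by the initial *sound* of the following word, not its spelling.
*union* begins with the sound /juː/ (u pronounced /juː/) — a consonant sound.
So the article is *a*: That would be a union.

a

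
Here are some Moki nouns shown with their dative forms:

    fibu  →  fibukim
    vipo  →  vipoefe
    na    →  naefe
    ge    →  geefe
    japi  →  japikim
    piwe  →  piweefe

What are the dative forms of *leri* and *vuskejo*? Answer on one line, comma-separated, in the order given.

The alternation tracks the last vowel of the stem — -kim when the last vowel of the stem is a high vowel (*fibu*, *japi*); -efe when the last vowel of the stem is a non-high vowel (*vipo*, *na*, *ge*, *piwe*).
*leri*: last vowel = /i/, a high vowel → -kim → *lerikim*.
Since the last vowel of *vuskejo* is /o/ (a non-high vowel), it takes -efe, giving *vuskejoefe*.

lerikim, vuskejoefe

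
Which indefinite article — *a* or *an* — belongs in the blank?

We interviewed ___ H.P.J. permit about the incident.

The indefinite article is chosen by the initial *sound* of the following word, not its spelling.
The initialism *H.P.J.* is read letter by letter; the first letter, H, is pronounced /eɪtʃ/, which begins with a vowel sound.
So the article is *an*: We interviewed an H.P.J. permit about the incident.

an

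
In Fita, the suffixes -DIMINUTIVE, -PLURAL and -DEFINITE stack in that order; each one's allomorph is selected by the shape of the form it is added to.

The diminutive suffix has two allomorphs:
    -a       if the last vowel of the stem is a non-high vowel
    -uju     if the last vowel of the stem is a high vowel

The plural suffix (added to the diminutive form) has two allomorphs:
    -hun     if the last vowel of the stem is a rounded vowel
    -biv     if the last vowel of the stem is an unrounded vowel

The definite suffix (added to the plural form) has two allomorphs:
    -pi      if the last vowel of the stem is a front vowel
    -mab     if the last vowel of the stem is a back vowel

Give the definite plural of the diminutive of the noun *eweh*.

ewehabivpi

The last vowel of *eweh* is /e/, which is a non-high vowel, so the diminutive suffix is -a, giving *eweha*.
Since the last vowel of the diminutive form *eweha* is /a/ (an unrounded vowel), it takes -biv, giving *ewehabiv*.
Since the last vowel of the plural form *ewehabiv* is /i/ (a front vowel), it takes -pi, giving *ewehabivpi*.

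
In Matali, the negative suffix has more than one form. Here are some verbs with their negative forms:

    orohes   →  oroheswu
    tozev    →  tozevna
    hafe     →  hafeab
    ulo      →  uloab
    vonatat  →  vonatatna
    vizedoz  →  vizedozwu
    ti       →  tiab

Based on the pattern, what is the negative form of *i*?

The suffix is conditioned by the final sound: -wu when the stem ends in a sibilant (*orohes*, *vizedoz*); -na when the stem ends in a non-sibilant consonant (*tozev*, *vonatat*); -ab when the stem ends in a vowel (*hafe*, *ulo*, *ti*).
*i*: final sound = /i/, a vowel → -ab → *iab*.

iab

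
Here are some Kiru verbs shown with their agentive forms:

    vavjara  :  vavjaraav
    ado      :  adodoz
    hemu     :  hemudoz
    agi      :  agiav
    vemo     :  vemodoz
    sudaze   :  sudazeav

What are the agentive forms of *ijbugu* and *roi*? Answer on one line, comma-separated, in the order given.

The pattern is rounding harmony: -doz when the last vowel of the stem is a rounded vowel (*ado*, *hemu*, *vemo*); -av when the last vowel of the stem is an unrounded vowel (*vavjara*, *agi*, *sudaze*).
*ijbugu* — last vowel /u/ (a rounded vowel) → -doz → *ijbugudoz*.
*roi* — last vowel /i/ (an unrounded vowel) → -av → *roiav*.

ijbugudoz, roiav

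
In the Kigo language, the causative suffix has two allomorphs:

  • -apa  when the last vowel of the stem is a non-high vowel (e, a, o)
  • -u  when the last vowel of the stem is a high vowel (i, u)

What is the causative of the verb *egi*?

egiu

The last vowel of *egi* is /i/, which is a high vowel, so the suffix is -u, giving *egiu*.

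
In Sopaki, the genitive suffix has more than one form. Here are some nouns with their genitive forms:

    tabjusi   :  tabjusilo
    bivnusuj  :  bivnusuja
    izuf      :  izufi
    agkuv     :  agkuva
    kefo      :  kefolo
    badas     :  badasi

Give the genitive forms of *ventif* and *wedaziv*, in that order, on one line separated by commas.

The pattern is voicing of the final sound: -i when the stem ends in a voiceless consonant (*izuf*, *badas*); -a when the stem ends in a voiced consonant (*bivnusuj*, *agkuv*); -lo when the stem ends in a vowel (*tabjusi*, *kefo*).
*ventif*: final sound = /f/, a voiceless consonant → -i → *ventifi*.
The final sound of *wedaziv* is /v/, which is a voiced consonant, so the suffix is -a, giving *wedaziva*.

ventifi, wedaziva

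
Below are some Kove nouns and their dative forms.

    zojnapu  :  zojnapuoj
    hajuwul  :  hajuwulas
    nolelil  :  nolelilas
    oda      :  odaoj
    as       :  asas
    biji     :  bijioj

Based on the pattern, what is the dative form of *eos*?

The alternation tracks the final sound of the stem — -as when the stem ends in a consonant (*hajuwul*, *nolelil*, *as*); -oj when the stem ends in a vowel (*zojnapu*, *oda*, *biji*).
Since the final sound of *eos* is /s/ (a consonant), it takes -as, giving *eosas*.

eosas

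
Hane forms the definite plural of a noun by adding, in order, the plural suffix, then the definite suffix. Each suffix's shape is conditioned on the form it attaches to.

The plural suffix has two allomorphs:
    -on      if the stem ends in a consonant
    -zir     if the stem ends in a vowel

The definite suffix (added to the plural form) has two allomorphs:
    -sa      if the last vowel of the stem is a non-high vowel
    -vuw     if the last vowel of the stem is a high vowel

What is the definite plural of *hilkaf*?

hilkafonsa

Since the final sound of *hilkaf* is /f/ (a consonant), it takes -on, giving *hilkafon*.
The plural form *hilkafon*: last vowel = /o/, a non-high vowel → -sa → *hilkafonsa*.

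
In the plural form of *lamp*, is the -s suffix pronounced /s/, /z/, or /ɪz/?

/s/

The stem *lamp* ends in a voiceless non-sibilant consonant.
The plural suffix surfaces as /ɪz/ after sibilants, /s/ after other voiceless consonants, and /z/ after other voiced sounds.
So the plural -s on *lamp* is pronounced /s/.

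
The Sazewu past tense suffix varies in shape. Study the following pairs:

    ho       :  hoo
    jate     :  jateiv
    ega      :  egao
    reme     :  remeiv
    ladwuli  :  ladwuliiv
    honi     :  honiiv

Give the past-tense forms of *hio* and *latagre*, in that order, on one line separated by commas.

The suffix is conditioned by the last vowel: -iv when the last vowel of the stem is a front vowel (*jate*, *reme*, *ladwuli*, *honi*); -o when the last vowel of the stem is a back vowel (*ho*, *ega*).
Since the last vowel of *hio* is /o/ (a back vowel), it takes -o, giving *hioo*.
The last vowel of *latagre* is /e/, which is a front vowel, so the suffix is -iv, giving *latagreiv*.

hioo, latagreiv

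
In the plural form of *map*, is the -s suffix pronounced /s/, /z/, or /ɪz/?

The stem *map* ends in a voiceless non-sibilant consonant.
The plural suffix surfaces as /ɪz/ after sibilants, /s/ after other voiceless consonants, and /z/ after other voiced sounds.
So the plural -s on *map* is pronounced /s/.

/s/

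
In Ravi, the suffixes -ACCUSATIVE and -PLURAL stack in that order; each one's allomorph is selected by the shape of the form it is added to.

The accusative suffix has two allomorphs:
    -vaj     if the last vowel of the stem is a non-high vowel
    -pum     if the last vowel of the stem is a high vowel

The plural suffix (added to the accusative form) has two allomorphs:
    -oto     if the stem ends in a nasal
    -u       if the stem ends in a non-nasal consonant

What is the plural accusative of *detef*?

detefvaju

The last vowel of *detef* is /e/, which is a non-high vowel, so the accusative suffix is -vaj, giving *detefvaj*.
The accusative form *detefvaj* — final consonant /j/ (non-nasal) → -u → *detefvaju*.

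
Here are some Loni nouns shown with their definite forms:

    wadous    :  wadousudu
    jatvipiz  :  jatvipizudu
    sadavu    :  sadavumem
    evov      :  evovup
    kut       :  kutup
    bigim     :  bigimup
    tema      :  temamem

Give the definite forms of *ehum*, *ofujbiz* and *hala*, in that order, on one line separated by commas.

ehumup, ofujbizudu, halamem

The suffix is conditioned by the final sound: -udu when the stem ends in a sibilant (*wadous*, *jatvipiz*); -up when the stem ends in a non-sibilant consonant (*evov*, *kut*, *bigim*); -mem when the stem ends in a vowel (*sadavu*, *tema*).
*ehum* — final sound /m/ (a non-sibilant consonant) → -up → *ehumup*.
The final sound of *ofujbiz* is /z/, which is a sibilant, so the suffix is -udu, giving *ofujbizudu*.
*hala*: final sound = /a/, a vowel → -mem → *halamem*.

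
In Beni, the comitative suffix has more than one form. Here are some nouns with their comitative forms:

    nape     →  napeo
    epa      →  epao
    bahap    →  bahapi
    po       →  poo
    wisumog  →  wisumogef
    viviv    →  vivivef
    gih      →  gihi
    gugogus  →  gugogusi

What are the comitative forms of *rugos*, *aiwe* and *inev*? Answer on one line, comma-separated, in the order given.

The suffix is conditioned by the final sound: -i when the stem ends in a voiceless consonant (*bahap*, *gih*, *gugogus*); -ef when the stem ends in a voiced consonant (*wisumog*, *viviv*); -o when the stem ends in a vowel (*nape*, *epa*, *po*).
*rugos*: final sound = /s/, a voiceless consonant → -i → *rugosi*.
The final sound of *aiwe* is /e/, which is a vowel, so the suffix is -o, giving *aiweo*.
Since the final sound of *inev* is /v/ (a voiced consonant), it takes -ef, giving *inevef*.

rugosi, aiweo, inevef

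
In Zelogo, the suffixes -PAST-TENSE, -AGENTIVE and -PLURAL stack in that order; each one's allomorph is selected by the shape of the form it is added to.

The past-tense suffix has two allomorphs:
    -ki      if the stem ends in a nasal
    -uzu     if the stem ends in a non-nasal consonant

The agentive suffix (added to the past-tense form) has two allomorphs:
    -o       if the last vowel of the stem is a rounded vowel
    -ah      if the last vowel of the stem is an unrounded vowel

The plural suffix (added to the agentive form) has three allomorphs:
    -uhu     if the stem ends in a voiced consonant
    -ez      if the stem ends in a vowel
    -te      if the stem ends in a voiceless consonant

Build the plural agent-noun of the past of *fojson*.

*fojson*: final consonant = /n/, a nasal → -ki → *fojsonki*.
The past-tense form *fojsonki* — last vowel /i/ (an unrounded vowel) → -ah → *fojsonkiah*.
Since the final sound of the agentive form *fojsonkiah* is /h/ (a voiceless consonant), it takes -te, giving *fojsonkiahte*.

fojsonkiahte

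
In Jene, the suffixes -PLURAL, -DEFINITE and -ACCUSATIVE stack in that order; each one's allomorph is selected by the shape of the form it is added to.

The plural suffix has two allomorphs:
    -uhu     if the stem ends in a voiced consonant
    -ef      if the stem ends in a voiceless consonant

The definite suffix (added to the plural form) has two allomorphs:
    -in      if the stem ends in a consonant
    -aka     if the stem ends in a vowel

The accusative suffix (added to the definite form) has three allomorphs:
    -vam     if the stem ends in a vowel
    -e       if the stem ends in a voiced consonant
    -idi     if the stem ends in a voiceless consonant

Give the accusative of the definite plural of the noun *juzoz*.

*juzoz* — final consonant /z/ (voiced) → -uhu → *juzozuhu*.
The final sound of the plural form *juzozuhu* is /u/, which is a vowel, so the definite suffix is -aka, giving *juzozuhuaka*.
The definite form *juzozuhuaka*: final sound = /a/, a vowel → -vam → *juzozuhuakavam*.

juzozuhuakavam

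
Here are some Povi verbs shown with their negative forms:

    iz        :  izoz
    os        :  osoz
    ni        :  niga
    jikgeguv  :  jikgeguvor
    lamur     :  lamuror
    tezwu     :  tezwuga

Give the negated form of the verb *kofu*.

Looking at the final sound of each stem: -oz when the stem ends in a sibilant (*iz*, *os*); -or when the stem ends in a non-sibilant consonant (*jikgeguv*, *lamur*); -ga when the stem ends in a vowel (*ni*, *tezwu*).
*kofu* — final sound /u/ (a vowel) → -ga → *kofuga*.

kofuga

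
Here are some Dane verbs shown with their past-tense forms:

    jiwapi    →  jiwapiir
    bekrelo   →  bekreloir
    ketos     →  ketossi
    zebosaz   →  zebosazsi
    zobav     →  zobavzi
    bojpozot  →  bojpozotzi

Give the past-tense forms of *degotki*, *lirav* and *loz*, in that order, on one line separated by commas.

degotkiir, liravzi, lozsi

The suffix is conditioned by the final sound: -si when the stem ends in a sibilant (*ketos*, *zebosaz*); -zi when the stem ends in a non-sibilant consonant (*zobav*, *bojpozot*); -ir when the stem ends in a vowel (*jiwapi*, *bekrelo*).
*degotki*: final sound = /i/, a vowel → -ir → *degotkiir*.
Since the final sound of *lirav* is /v/ (a non-sibilant consonant), it takes -zi, giving *liravzi*.
*loz*: final sound = /z/, a sibilant → -si → *lozsi*.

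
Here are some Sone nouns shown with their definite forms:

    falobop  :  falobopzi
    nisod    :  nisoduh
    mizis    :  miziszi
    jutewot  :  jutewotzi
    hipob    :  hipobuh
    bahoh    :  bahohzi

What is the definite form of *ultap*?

The pattern is voicing of the final consonant: -zi when the stem ends in a voiceless consonant (*falobop*, *mizis*, *jutewot*, *bahoh*); -uh when the stem ends in a voiced consonant (*nisod*, *hipob*).
Since the final consonant of *ultap* is /p/ (voiceless), it takes -zi, giving *ultapzi*.

ultapzi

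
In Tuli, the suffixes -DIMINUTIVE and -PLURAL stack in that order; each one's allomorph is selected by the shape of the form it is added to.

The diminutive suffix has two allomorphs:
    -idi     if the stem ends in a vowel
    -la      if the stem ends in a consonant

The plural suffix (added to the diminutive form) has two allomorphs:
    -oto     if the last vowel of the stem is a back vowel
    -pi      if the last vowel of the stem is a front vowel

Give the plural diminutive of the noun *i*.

iidipi

*i*: final sound = /i/, a vowel → -idi → *iidi*.
Since the last vowel of the diminutive form *iidi* is /i/ (a front vowel), it takes -pi, giving *iidipi*.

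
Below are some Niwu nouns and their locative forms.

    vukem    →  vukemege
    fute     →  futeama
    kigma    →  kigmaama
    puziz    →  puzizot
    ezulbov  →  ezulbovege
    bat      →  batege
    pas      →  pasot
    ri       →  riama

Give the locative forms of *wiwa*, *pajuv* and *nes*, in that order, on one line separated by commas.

The pattern is sibilance of the final sound: -ot when the stem ends in a sibilant (*puziz*, *pas*); -ege when the stem ends in a non-sibilant consonant (*vukem*, *ezulbov*, *bat*); -ama when the stem ends in a vowel (*fute*, *kigma*, *ri*).
*wiwa*: final sound = /a/, a vowel → -ama → *wiwaama*.
*pajuv* — final sound /v/ (a non-sibilant consonant) → -ege → *pajuvege*.
Since the final sound of *nes* is /s/ (a sibilant), it takes -ot, giving *nesot*.

wiwaama, pajuvege, nesot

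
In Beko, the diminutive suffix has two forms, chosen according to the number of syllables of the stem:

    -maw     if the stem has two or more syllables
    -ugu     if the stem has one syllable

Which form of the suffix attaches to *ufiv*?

-maw

With 2 syllables, *ufiv* takes -maw.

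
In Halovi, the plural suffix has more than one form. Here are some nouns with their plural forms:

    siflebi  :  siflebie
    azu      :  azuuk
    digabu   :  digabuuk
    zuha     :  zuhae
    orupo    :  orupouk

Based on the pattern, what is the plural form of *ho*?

Looking at the last vowel of each stem: -uk when the last vowel of the stem is a rounded vowel (*azu*, *digabu*, *orupo*); -e when the last vowel of the stem is an unrounded vowel (*siflebi*, *zuha*).
*ho*: last vowel = /o/, a rounded vowel → -uk → *houk*.

houk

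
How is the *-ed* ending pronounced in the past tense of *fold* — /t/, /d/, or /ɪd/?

The stem *fold* ends in /t/ or /d/.
The -ed suffix is realized as /ɪd/ after /t, d/; as /t/ after other voiceless consonants; and as /d/ after other voiced sounds.
So -ed on *fold* is pronounced /ɪd/.

/ɪd/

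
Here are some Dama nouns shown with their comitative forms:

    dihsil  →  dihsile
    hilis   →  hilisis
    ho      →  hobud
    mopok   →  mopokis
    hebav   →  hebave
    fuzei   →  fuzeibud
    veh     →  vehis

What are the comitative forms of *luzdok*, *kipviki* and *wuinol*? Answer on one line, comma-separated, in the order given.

The pattern is voicing of the final sound: -is when the stem ends in a voiceless consonant (*hilis*, *mopok*, *veh*); -e when the stem ends in a voiced consonant (*dihsil*, *hebav*); -bud when the stem ends in a vowel (*ho*, *fuzei*).
The final sound of *luzdok* is /k/, which is a voiceless consonant, so the suffix is -is, giving *luzdokis*.
The final sound of *kipviki* is /i/, which is a vowel, so the suffix is -bud, giving *kipvikibud*.
*wuinol* — final sound /l/ (a voiced consonant) → -e → *wuinole*.

luzdokis, kipvikibud, wuinole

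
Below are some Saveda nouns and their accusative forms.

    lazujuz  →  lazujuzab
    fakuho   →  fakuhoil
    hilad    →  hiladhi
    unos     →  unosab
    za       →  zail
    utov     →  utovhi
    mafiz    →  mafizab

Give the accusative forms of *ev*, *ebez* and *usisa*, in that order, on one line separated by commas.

evhi, ebezab, usisail

The pattern is sibilance of the final sound: -ab when the stem ends in a sibilant (*lazujuz*, *unos*, *mafiz*); -hi when the stem ends in a non-sibilant consonant (*hilad*, *utov*); -il when the stem ends in a vowel (*fakuho*, *za*).
*ev* — final sound /v/ (a non-sibilant consonant) → -hi → *evhi*.
*ebez* — final sound /z/ (a sibilant) → -ab → *ebezab*.
*usisa*: final sound = /a/, a vowel → -il → *usisail*.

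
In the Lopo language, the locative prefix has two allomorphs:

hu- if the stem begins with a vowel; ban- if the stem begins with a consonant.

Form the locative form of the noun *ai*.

huai

*ai*: first sound = /a/, a vowel → hu- → *huai*.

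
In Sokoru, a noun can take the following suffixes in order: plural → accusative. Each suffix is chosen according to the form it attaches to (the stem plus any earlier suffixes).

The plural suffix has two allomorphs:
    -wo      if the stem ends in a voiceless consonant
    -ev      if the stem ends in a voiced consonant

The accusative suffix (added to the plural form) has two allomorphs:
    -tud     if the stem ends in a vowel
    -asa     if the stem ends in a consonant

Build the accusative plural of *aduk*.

adukwotud

The final consonant of *aduk* is /k/, which is voiceless, so the plural suffix is -wo, giving *adukwo*.
Since the final sound of the plural form *adukwo* is /o/ (a vowel), it takes -tud, giving *adukwotud*.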